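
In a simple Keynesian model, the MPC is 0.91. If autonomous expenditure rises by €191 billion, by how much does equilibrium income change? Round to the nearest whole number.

The multiplier is 1/(1 − MPC) = 1/0.09.
ΔY = 191/0.09 = 2122.22 ≈ 2122

ΔY ≈ 2122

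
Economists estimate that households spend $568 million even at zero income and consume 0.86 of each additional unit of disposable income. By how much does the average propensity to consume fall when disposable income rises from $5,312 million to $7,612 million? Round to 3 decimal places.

ΔAPC = 0.032

At Y = 5312: C = 568 + 0.86(5312) = 5136.32, APC = 5136.32/5312 = 0.9669
At Y = 7612: C = 7114.32, APC = 7114.32/7612 = 0.9346
Fall in APC = 0.9669 − 0.9346 = 0.0323 ≈ 0.032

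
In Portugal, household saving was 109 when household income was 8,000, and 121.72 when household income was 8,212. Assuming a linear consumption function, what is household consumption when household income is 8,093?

C = 7978.42

MPS = ΔS/ΔY = (121.72 − 109)/(8212 − 8000) = 12.72/212 = 0.06
MPC = 1 − MPS = 0.94
Autonomous saving = 109 − 0.06(8000) = -371, so a = 371
C = 371 + 0.94(8093) = 371 + 7607.42 = 7978.42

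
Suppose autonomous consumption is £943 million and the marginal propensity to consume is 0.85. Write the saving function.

S = -943 + 0.15Y

S = Y − C = Y − (943 + 0.85Y) = -943 + (1 − 0.85)Y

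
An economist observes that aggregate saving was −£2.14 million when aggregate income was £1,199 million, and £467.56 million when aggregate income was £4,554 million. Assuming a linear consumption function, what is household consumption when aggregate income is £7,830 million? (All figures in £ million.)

C = 6903.8

MPS = ΔS/ΔY = (467.56 − (-2.14))/(4554 − 1199) = 469.7/3355 = 0.14
MPC = 1 − MPS = 0.86
Autonomous saving = -2.14 − 0.14(1199) = -170, so a = 170
C = 170 + 0.86(7830) = 170 + 6733.8 = 6903.8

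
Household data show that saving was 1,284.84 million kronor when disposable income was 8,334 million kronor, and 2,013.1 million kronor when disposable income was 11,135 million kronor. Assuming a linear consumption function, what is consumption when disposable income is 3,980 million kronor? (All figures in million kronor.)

C = 3827.2

MPS = ΔS/ΔY = (2013.1 − 1284.84)/(11135 − 8334) = 728.26/2801 = 0.26
MPC = 1 − MPS = 0.74
Autonomous saving = 1284.84 − 0.26(8334) = -882, so a = 882
C = 882 + 0.74(3980) = 882 + 2945.2 = 3827.2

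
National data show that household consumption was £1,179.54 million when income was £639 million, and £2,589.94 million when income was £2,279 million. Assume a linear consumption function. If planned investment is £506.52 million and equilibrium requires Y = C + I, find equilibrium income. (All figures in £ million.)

Y = 8118

MPC = (2589.94 − 1179.54)/(2279 − 639) = 1410.4/1640 = 0.86
a = 1179.54 − 0.86(639) = 630
Equilibrium: Y = 630 + 0.86Y + 506.52
0.14Y = 1136.52, so Y = 1136.52/0.14 = 8118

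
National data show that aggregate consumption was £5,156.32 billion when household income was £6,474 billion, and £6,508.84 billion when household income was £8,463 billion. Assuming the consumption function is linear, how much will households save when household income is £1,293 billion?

S = -340.24

MPC = (6508.84 − 5156.32)/(8463 − 6474) = 1352.52/1989 = 0.68
a = 5156.32 − 0.68(6474) = 5156.32 − 4402.32 = 754
C = 754 + 0.68(1293) = 1633.24
S = 1293 − 1633.24 = -340.24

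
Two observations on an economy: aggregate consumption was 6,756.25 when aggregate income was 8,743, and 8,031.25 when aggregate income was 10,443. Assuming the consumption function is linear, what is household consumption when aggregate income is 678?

MPC = (8031.25 − 6756.25)/(10443 − 8743) = 1275/1700 = 0.75
a = 6756.25 − 0.75(8743) = 6756.25 − 6557.25 = 199
C = 199 + 0.75(678) = 199 + 508.5 = 707.5

C = 707.5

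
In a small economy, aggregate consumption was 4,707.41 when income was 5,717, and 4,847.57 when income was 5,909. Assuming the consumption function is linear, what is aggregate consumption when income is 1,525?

MPC = (4847.57 − 4707.41)/(5909 − 5717) = 140.16/192 = 0.73
a = 4707.41 − 0.73(5717) = 4707.41 − 4173.41 = 534
C = 534 + 0.73(1525) = 534 + 1113.25 = 1647.25

C = 1647.25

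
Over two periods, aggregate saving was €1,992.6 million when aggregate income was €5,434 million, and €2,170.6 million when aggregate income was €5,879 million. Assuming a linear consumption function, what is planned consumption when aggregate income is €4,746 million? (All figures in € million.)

MPS = ΔS/ΔY = (2170.6 − 1992.6)/(5879 − 5434) = 178/445 = 0.4
MPC = 1 − MPS = 0.6
Autonomous saving = 1992.6 − 0.4(5434) = -181, so a = 181
C = 181 + 0.6(4746) = 181 + 2847.6 = 3028.6

C = 3028.6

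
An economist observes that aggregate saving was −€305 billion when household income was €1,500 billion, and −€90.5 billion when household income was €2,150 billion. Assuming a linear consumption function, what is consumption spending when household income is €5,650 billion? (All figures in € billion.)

C = 4585.5

MPS = ΔS/ΔY = (-90.5 − (-305))/(2150 − 1500) = 214.5/650 = 0.33
MPC = 1 − MPS = 0.67
Autonomous saving = -305 − 0.33(1500) = -800, so a = 800
C = 800 + 0.67(5650) = 800 + 3785.5 = 4585.5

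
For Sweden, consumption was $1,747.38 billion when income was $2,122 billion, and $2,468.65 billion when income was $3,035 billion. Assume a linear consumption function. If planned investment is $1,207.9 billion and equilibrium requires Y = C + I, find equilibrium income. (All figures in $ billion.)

MPC = (2468.65 − 1747.38)/(3035 − 2122) = 721.27/913 = 0.79
a = 1747.38 − 0.79(2122) = 71
Equilibrium: Y = 71 + 0.79Y + 1207.9
0.21Y = 1278.9, so Y = 1278.9/0.21 = 6090

Y = 6090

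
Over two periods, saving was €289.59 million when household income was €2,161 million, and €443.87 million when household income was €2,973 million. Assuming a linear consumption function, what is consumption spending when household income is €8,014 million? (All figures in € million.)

C = 6612.34

MPS = ΔS/ΔY = (443.87 − 289.59)/(2973 − 2161) = 154.28/812 = 0.19
MPC = 1 − MPS = 0.81
Autonomous saving = 289.59 − 0.19(2161) = -121, so a = 121
C = 121 + 0.81(8014) = 121 + 6491.34 = 6612.34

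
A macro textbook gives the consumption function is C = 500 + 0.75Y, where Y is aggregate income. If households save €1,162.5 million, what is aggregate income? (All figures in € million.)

S = Y − C = -500 + 0.25Y
-500 + 0.25Y = 1162.5, so 0.25Y = 1662.5 and Y = 6650

Y = 6650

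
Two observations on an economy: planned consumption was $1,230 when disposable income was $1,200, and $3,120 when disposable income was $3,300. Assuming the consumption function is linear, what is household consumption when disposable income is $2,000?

MPC = (3120 − 1230)/(3300 − 1200) = 1890/2100 = 0.9
a = 1230 − 0.9(1200) = 1230 − 1080 = 150
C = 150 + 0.9(2000) = 150 + 1800 = 1950

C = 1950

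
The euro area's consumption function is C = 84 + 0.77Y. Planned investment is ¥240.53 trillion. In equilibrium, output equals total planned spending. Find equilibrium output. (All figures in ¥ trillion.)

Y = 1411

Y = C + I = 84 + 0.77Y + 240.53
Y − 0.77Y = 324.53
0.23Y = 324.53, so Y = 324.53/0.23 = 1411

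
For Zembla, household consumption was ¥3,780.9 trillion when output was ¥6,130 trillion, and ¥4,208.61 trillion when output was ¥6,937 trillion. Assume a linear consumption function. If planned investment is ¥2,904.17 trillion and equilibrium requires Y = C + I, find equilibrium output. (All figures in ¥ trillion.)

Y = 7311

MPC = (4208.61 − 3780.9)/(6937 − 6130) = 427.71/807 = 0.53
a = 3780.9 − 0.53(6130) = 532
Equilibrium: Y = 532 + 0.53Y + 2904.17
0.47Y = 3436.17, so Y = 3436.17/0.47 = 7311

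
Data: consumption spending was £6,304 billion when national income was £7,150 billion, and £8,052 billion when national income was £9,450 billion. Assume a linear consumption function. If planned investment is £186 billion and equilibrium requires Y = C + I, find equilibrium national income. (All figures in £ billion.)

Y = 4400

MPC = (8052 − 6304)/(9450 − 7150) = 1748/2300 = 0.76
a = 6304 − 0.76(7150) = 870
Equilibrium: Y = 870 + 0.76Y + 186
0.24Y = 1056, so Y = 1056/0.24 = 4400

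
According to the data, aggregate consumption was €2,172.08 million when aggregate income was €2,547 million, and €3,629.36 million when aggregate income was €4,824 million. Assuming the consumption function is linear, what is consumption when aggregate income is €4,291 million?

MPC = (3629.36 − 2172.08)/(4824 − 2547) = 1457.28/2277 = 0.64
a = 2172.08 − 0.64(2547) = 2172.08 − 1630.08 = 542
C = 542 + 0.64(4291) = 542 + 2746.24 = 3288.24

C = 3288.24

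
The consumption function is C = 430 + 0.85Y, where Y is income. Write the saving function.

S = Y − C = Y − (430 + 0.85Y) = -430 + (1 − 0.85)Y

S = -430 + 0.15Y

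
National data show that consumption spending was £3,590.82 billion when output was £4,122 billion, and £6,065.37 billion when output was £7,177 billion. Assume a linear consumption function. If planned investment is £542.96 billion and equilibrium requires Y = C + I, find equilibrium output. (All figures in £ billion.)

MPC = (6065.37 − 3590.82)/(7177 − 4122) = 2474.55/3055 = 0.81
a = 3590.82 − 0.81(4122) = 252
Equilibrium: Y = 252 + 0.81Y + 542.96
0.19Y = 794.96, so Y = 794.96/0.19 = 4184

Y = 4184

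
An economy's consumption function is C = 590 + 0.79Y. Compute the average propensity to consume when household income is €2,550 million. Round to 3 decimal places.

APC = 1.021

C = 590 + 0.79(2550) = 2604.5
APC = C/Y = 2604.5/2550 = 1.021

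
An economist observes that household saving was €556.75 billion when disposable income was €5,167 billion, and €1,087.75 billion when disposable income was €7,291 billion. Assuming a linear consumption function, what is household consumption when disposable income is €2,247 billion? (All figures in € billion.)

MPS = ΔS/ΔY = (1087.75 − 556.75)/(7291 − 5167) = 531/2124 = 0.25
MPC = 1 − MPS = 0.75
Autonomous saving = 556.75 − 0.25(5167) = -735, so a = 735
C = 735 + 0.75(2247) = 735 + 1685.25 = 2420.25

C = 2420.25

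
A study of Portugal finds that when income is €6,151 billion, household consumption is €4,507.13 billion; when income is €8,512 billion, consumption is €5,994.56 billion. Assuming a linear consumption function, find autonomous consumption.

MPC = ΔC/ΔY = (5994.56 − 4507.13)/(8512 − 6151) = 1487.43/2361 = 0.63
a = C − MPC·Y = 4507.13 − 0.63(6151) = 4507.13 − 3875.13 = 632

a = 632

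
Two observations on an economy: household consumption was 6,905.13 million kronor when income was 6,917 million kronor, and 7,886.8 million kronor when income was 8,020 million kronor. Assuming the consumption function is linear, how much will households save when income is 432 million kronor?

MPC = (7886.8 − 6905.13)/(8020 − 6917) = 981.67/1103 = 0.89
a = 6905.13 − 0.89(6917) = 6905.13 − 6156.13 = 749
C = 749 + 0.89(432) = 1133.48
S = 432 − 1133.48 = -701.48

S = -701.48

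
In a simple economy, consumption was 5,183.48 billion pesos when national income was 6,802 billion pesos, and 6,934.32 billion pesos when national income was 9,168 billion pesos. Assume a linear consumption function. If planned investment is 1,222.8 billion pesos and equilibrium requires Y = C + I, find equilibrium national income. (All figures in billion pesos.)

Y = 5280

MPC = (6934.32 − 5183.48)/(9168 − 6802) = 1750.84/2366 = 0.74
a = 5183.48 − 0.74(6802) = 150
Equilibrium: Y = 150 + 0.74Y + 1222.8
0.26Y = 1372.8, so Y = 1372.8/0.26 = 5280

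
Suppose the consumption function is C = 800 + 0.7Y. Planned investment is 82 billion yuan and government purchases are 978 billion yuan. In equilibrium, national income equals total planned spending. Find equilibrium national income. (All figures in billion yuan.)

Y = 6200

Y = C + I + G = 800 + 0.7Y + 82 + 978
Y − 0.7Y = 1860
0.3Y = 1860, so Y = 1860/0.3 = 6200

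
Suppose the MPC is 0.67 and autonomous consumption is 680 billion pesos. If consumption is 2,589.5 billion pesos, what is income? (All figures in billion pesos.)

Y = 2850

680 + 0.67Y = 2589.5
0.67Y = 1909.5, so Y = 1909.5/0.67 = 2850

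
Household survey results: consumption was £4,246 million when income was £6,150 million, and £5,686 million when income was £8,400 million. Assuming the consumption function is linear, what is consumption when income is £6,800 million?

C = 4662

MPC = (5686 − 4246)/(8400 − 6150) = 1440/2250 = 0.64
a = 4246 − 0.64(6150) = 4246 − 3936 = 310
C = 310 + 0.64(6800) = 310 + 4352 = 4662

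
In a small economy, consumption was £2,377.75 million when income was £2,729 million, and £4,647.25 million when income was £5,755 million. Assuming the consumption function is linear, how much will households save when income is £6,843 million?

S = 1379.75

MPC = (4647.25 − 2377.75)/(5755 − 2729) = 2269.5/3026 = 0.75
a = 2377.75 − 0.75(2729) = 2377.75 − 2046.75 = 331
C = 331 + 0.75(6843) = 5463.25
S = 6843 − 5463.25 = 1379.75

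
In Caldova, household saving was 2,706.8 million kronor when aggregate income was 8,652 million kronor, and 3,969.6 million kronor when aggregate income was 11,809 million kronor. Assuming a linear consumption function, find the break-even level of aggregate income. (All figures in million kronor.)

Y = 1885

MPS = ΔS/ΔY = (3969.6 − 2706.8)/(11809 − 8652) = 1262.8/3157 = 0.4
MPC = 1 − MPS = 0.6
From S(8652) = 2706.8: −a + 0.4(8652) = 2706.8, so a = 3460.8 − 2706.8 = 754
Break-even (S = 0): Y = a/MPS = 754/0.4 = 1885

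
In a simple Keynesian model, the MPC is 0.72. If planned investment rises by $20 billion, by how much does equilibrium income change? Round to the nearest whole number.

ΔY ≈ 71

The multiplier is 1/(1 − MPC) = 1/0.28.
ΔY = 20/0.28 = 71.43 ≈ 71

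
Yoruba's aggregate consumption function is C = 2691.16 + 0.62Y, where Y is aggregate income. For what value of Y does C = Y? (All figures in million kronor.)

Y = 7082

At break-even, C = Y: 2691.16 + 0.62Y = Y
0.38Y = 2691.16, so Y = 2691.16/0.38 = 7082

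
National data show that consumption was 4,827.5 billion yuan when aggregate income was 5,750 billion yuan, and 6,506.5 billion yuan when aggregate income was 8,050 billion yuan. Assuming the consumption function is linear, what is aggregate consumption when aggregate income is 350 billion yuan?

C = 885.5

MPC = (6506.5 − 4827.5)/(8050 − 5750) = 1679/2300 = 0.73
a = 4827.5 − 0.73(5750) = 4827.5 − 4197.5 = 630
C = 630 + 0.73(350) = 630 + 255.5 = 885.5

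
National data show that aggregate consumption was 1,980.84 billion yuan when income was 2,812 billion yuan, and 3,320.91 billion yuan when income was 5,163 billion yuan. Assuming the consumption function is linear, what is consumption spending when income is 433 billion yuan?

MPC = (3320.91 − 1980.84)/(5163 − 2812) = 1340.07/2351 = 0.57
a = 1980.84 − 0.57(2812) = 1980.84 − 1602.84 = 378
C = 378 + 0.57(433) = 378 + 246.81 = 624.81

C = 624.81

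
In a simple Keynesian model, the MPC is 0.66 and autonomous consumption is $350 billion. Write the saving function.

S = Y − C = Y − (350 + 0.66Y) = -350 + (1 − 0.66)Y

S = -350 + 0.34Y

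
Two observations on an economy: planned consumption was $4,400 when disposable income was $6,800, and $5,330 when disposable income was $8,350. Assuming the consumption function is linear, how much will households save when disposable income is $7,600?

MPC = (5330 − 4400)/(8350 − 6800) = 930/1550 = 0.6
a = 4400 − 0.6(6800) = 4400 − 4080 = 320
C = 320 + 0.6(7600) = 4880
S = 7600 − 4880 = 2720

S = 2720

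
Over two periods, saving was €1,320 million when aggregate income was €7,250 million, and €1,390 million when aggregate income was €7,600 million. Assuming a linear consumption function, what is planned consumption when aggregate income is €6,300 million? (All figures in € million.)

C = 5170

MPS = ΔS/ΔY = (1390 − 1320)/(7600 − 7250) = 70/350 = 0.2
MPC = 1 − MPS = 0.8
Autonomous saving = 1320 − 0.2(7250) = -130, so a = 130
C = 130 + 0.8(6300) = 130 + 5040 = 5170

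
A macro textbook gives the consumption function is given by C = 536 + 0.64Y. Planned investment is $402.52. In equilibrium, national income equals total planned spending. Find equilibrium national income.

Y = C + I = 536 + 0.64Y + 402.52
Y − 0.64Y = 938.52
0.36Y = 938.52, so Y = 938.52/0.36 = 2607

Y = 2607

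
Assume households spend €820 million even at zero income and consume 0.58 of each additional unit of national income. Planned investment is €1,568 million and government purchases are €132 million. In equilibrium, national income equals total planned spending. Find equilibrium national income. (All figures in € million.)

Y = 6000

Y = C + I + G = 820 + 0.58Y + 1568 + 132
Y − 0.58Y = 2520
0.42Y = 2520, so Y = 2520/0.42 = 6000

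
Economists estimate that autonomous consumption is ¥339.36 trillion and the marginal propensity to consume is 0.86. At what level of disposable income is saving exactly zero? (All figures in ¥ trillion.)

Y = 2424

At break-even, C = Y: 339.36 + 0.86Y = Y
0.14Y = 339.36, so Y = 339.36/0.14 = 2424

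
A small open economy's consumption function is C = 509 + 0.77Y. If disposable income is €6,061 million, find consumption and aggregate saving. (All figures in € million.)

C = 5175.97; S = 885.03

C = 509 + 0.77(6061) = 509 + 4666.97 = 5175.97
S = Y − C = 6061 − 5175.97 = 885.03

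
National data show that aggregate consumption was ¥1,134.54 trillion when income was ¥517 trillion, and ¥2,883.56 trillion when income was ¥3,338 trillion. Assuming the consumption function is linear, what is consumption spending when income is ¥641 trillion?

MPC = (2883.56 − 1134.54)/(3338 − 517) = 1749.02/2821 = 0.62
a = 1134.54 − 0.62(517) = 1134.54 − 320.54 = 814
C = 814 + 0.62(641) = 814 + 397.42 = 1211.42

C = 1211.42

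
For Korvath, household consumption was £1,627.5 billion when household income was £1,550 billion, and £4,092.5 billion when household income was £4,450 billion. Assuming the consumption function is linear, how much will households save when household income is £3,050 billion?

S = 147.5

MPC = (4092.5 − 1627.5)/(4450 − 1550) = 2465/2900 = 0.85
a = 1627.5 − 0.85(1550) = 1627.5 − 1317.5 = 310
C = 310 + 0.85(3050) = 2902.5
S = 3050 − 2902.5 = 147.5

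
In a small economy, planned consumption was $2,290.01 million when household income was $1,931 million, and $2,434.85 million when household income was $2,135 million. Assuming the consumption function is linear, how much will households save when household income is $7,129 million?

MPC = (2434.85 − 2290.01)/(2135 − 1931) = 144.84/204 = 0.71
a = 2290.01 − 0.71(1931) = 2290.01 − 1371.01 = 919
C = 919 + 0.71(7129) = 5980.59
S = 7129 − 5980.59 = 1148.41

S = 1148.41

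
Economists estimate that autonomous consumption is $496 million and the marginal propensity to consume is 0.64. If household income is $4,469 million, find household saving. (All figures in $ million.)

S = 1112.84

C = 496 + 0.64(4469) = 496 + 2860.16 = 3356.16
S = Y − C = 4469 − 3356.16 = 1112.84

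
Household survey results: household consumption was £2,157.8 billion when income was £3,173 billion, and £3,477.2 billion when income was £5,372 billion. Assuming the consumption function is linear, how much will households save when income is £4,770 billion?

MPC = (3477.2 − 2157.8)/(5372 − 3173) = 1319.4/2199 = 0.6
a = 2157.8 − 0.6(3173) = 2157.8 − 1903.8 = 254
C = 254 + 0.6(4770) = 3116
S = 4770 − 3116 = 1654

S = 1654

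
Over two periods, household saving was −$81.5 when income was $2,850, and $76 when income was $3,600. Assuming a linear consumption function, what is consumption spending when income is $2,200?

MPS = ΔS/ΔY = (76 − (-81.5))/(3600 − 2850) = 157.5/750 = 0.21
MPC = 1 − MPS = 0.79
Autonomous saving = -81.5 − 0.21(2850) = -680, so a = 680
C = 680 + 0.79(2200) = 680 + 1738 = 2418

C = 2418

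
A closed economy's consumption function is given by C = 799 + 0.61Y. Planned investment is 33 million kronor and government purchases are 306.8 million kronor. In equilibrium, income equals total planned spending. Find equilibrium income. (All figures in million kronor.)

Y = C + I + G = 799 + 0.61Y + 33 + 306.8
Y − 0.61Y = 1138.8
0.39Y = 1138.8, so Y = 1138.8/0.39 = 2920

Y = 2920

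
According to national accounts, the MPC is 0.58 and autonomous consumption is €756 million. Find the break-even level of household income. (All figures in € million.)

Y = 1800

At break-even, C = Y: 756 + 0.58Y = Y
0.42Y = 756, so Y = 756/0.42 = 1800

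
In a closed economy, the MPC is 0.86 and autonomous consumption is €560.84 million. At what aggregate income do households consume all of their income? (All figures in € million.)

Y = 4006

At break-even, C = Y: 560.84 + 0.86Y = Y
0.14Y = 560.84, so Y = 560.84/0.14 = 4006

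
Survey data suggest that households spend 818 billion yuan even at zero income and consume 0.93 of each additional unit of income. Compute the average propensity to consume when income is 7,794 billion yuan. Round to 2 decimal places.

APC = 1.03

C = 818 + 0.93(7794) = 8066.42
APC = C/Y = 8066.42/7794 = 1.03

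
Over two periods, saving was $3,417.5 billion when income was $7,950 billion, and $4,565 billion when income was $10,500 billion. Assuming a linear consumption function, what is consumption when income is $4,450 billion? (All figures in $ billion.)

C = 2607.5

MPS = ΔS/ΔY = (4565 − 3417.5)/(10500 − 7950) = 1147.5/2550 = 0.45
MPC = 1 − MPS = 0.55
Autonomous saving = 3417.5 − 0.45(7950) = -160, so a = 160
C = 160 + 0.55(4450) = 160 + 2447.5 = 2607.5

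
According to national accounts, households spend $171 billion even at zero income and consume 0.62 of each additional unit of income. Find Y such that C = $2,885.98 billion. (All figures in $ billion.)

171 + 0.62Y = 2885.98
0.62Y = 2714.98, so Y = 2714.98/0.62 = 4379

Y = 4379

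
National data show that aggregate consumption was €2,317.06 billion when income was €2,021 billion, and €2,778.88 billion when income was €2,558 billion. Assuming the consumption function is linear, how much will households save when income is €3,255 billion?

MPC = (2778.88 − 2317.06)/(2558 − 2021) = 461.82/537 = 0.86
a = 2317.06 − 0.86(2021) = 2317.06 − 1738.06 = 579
C = 579 + 0.86(3255) = 3378.3
S = 3255 − 3378.3 = -123.3

S = -123.3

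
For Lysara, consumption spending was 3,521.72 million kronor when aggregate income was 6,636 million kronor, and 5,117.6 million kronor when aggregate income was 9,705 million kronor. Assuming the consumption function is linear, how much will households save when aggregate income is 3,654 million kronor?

S = 1682.92

MPC = (5117.6 − 3521.72)/(9705 − 6636) = 1595.88/3069 = 0.52
a = 3521.72 − 0.52(6636) = 3521.72 − 3450.72 = 71
C = 71 + 0.52(3654) = 1971.08
S = 3654 − 1971.08 = 1682.92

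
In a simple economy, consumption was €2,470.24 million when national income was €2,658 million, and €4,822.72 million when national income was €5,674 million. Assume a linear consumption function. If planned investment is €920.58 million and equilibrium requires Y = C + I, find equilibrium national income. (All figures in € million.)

MPC = (4822.72 − 2470.24)/(5674 − 2658) = 2352.48/3016 = 0.78
a = 2470.24 − 0.78(2658) = 397
Equilibrium: Y = 397 + 0.78Y + 920.58
0.22Y = 1317.58, so Y = 1317.58/0.22 = 5989

Y = 5989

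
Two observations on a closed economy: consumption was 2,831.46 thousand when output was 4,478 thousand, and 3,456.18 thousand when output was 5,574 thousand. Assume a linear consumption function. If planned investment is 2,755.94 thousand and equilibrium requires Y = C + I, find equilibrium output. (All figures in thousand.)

Y = 7058

MPC = (3456.18 − 2831.46)/(5574 − 4478) = 624.72/1096 = 0.57
a = 2831.46 − 0.57(4478) = 279
Equilibrium: Y = 279 + 0.57Y + 2755.94
0.43Y = 3034.94, so Y = 3034.94/0.43 = 7058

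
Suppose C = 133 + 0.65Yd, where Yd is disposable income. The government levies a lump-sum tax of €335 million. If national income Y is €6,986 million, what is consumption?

Yd = Y − T = 6986 − 335 = 6651
C = 133 + 0.65(6651) = 133 + 4323.15 = 4456.15

C = 4456.15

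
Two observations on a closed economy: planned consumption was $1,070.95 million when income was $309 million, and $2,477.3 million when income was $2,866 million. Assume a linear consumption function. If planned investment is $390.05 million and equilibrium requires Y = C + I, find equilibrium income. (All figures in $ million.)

MPC = (2477.3 − 1070.95)/(2866 − 309) = 1406.35/2557 = 0.55
a = 1070.95 − 0.55(309) = 901
Equilibrium: Y = 901 + 0.55Y + 390.05
0.45Y = 1291.05, so Y = 1291.05/0.45 = 2869

Y = 2869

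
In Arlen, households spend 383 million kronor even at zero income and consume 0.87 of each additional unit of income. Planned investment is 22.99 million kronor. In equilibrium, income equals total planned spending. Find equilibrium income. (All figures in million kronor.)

Y = C + I = 383 + 0.87Y + 22.99
Y − 0.87Y = 405.99
0.13Y = 405.99, so Y = 405.99/0.13 = 3123

Y = 3123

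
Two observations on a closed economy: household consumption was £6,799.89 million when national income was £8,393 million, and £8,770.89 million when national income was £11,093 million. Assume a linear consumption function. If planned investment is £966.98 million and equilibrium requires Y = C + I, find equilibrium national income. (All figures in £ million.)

Y = 6074

MPC = (8770.89 − 6799.89)/(11093 − 8393) = 1971/2700 = 0.73
a = 6799.89 − 0.73(8393) = 673
Equilibrium: Y = 673 + 0.73Y + 966.98
0.27Y = 1639.98, so Y = 1639.98/0.27 = 6074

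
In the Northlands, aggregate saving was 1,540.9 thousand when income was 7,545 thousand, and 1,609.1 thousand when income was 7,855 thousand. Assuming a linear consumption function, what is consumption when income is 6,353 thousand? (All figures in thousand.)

MPS = ΔS/ΔY = (1609.1 − 1540.9)/(7855 − 7545) = 68.2/310 = 0.22
MPC = 1 − MPS = 0.78
Autonomous saving = 1540.9 − 0.22(7545) = -119, so a = 119
C = 119 + 0.78(6353) = 119 + 4955.34 = 5074.34

C = 5074.34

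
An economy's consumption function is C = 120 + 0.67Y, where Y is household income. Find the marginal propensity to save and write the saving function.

MPS = 1 − MPC = 1 − 0.67 = 0.33
S = Y − C = -120 + 0.33Y

MPS = 0.33; S = -120 + 0.33Y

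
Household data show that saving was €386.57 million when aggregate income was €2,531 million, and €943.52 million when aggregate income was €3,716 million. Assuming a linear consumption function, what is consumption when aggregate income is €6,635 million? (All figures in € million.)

MPS = ΔS/ΔY = (943.52 − 386.57)/(3716 − 2531) = 556.95/1185 = 0.47
MPC = 1 − MPS = 0.53
Autonomous saving = 386.57 − 0.47(2531) = -803, so a = 803
C = 803 + 0.53(6635) = 803 + 3516.55 = 4319.55

C = 4319.55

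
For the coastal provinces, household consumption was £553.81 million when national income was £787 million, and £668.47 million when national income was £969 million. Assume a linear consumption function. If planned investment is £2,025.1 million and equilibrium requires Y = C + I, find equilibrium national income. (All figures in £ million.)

MPC = (668.47 − 553.81)/(969 − 787) = 114.66/182 = 0.63
a = 553.81 − 0.63(787) = 58
Equilibrium: Y = 58 + 0.63Y + 2025.1
0.37Y = 2083.1, so Y = 2083.1/0.37 = 5630

Y = 5630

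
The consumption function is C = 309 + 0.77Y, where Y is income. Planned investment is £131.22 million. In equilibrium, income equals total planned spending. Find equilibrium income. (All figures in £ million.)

Y = 1914

Y = C + I = 309 + 0.77Y + 131.22
Y − 0.77Y = 440.22
0.23Y = 440.22, so Y = 440.22/0.23 = 1914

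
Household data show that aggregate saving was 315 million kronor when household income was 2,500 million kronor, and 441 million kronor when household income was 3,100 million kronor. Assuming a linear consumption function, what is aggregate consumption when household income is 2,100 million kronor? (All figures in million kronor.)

MPS = ΔS/ΔY = (441 − 315)/(3100 − 2500) = 126/600 = 0.21
MPC = 1 − MPS = 0.79
Autonomous saving = 315 − 0.21(2500) = -210, so a = 210
C = 210 + 0.79(2100) = 210 + 1659 = 1869

C = 1869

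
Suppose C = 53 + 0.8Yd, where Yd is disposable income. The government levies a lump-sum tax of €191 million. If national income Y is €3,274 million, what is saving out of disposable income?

S = 563.6

Yd = Y − T = 3274 − 191 = 3083
C = 53 + 0.8(3083) = 53 + 2466.4 = 2519.4
S = Yd − C = 3083 − 2519.4 = 563.6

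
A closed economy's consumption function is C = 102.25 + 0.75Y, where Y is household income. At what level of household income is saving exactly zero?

At break-even, C = Y: 102.25 + 0.75Y = Y
0.25Y = 102.25, so Y = 102.25/0.25 = 409

Y = 409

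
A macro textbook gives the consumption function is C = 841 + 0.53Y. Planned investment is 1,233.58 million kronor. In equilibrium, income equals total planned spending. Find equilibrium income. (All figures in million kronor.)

Y = 4414

Y = C + I = 841 + 0.53Y + 1233.58
Y − 0.53Y = 2074.58
0.47Y = 2074.58, so Y = 2074.58/0.47 = 4414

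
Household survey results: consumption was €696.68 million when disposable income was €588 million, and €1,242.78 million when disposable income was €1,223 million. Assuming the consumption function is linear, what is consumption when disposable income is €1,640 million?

MPC = (1242.78 − 696.68)/(1223 − 588) = 546.1/635 = 0.86
a = 696.68 − 0.86(588) = 696.68 − 505.68 = 191
C = 191 + 0.86(1640) = 191 + 1410.4 = 1601.4

C = 1601.4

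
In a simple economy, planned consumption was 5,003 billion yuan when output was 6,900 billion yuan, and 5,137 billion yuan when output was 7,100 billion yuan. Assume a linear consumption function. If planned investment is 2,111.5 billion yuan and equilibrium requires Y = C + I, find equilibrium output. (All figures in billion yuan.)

Y = 7550

MPC = (5137 − 5003)/(7100 − 6900) = 134/200 = 0.67
a = 5003 − 0.67(6900) = 380
Equilibrium: Y = 380 + 0.67Y + 2111.5
0.33Y = 2491.5, so Y = 2491.5/0.33 = 7550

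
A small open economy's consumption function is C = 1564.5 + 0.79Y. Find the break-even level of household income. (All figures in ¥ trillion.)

At break-even, C = Y: 1564.5 + 0.79Y = Y
0.21Y = 1564.5, so Y = 1564.5/0.21 = 7450

Y = 7450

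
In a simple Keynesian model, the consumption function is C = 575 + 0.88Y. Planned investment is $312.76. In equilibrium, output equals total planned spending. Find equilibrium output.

Y = 7398

Y = C + I = 575 + 0.88Y + 312.76
Y − 0.88Y = 887.76
0.12Y = 887.76, so Y = 887.76/0.12 = 7398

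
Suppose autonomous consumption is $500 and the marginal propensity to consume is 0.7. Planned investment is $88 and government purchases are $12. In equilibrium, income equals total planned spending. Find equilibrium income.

Y = C + I + G = 500 + 0.7Y + 88 + 12
Y − 0.7Y = 600
0.3Y = 600, so Y = 600/0.3 = 2000

Y = 2000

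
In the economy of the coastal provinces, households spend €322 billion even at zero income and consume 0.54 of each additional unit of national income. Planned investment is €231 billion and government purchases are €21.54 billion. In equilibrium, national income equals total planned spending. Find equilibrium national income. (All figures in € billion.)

Y = 1249

Y = C + I + G = 322 + 0.54Y + 231 + 21.54
Y − 0.54Y = 574.54
0.46Y = 574.54, so Y = 574.54/0.46 = 1249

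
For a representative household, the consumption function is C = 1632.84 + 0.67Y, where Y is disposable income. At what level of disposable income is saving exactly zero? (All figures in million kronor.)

At break-even, C = Y: 1632.84 + 0.67Y = Y
0.33Y = 1632.84, so Y = 1632.84/0.33 = 4948

Y = 4948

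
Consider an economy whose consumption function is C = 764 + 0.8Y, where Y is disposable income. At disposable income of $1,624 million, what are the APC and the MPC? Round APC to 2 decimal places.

MPC = 0.8 (the slope of the consumption function)
C = 764 + 0.8(1624) = 2063.2, so APC = 2063.2/1624 = 1.27

APC = 1.27; MPC = 0.8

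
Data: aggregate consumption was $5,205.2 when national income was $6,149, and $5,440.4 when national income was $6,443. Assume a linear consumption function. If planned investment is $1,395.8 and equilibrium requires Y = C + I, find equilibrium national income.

Y = 8409

MPC = (5440.4 − 5205.2)/(6443 − 6149) = 235.2/294 = 0.8
a = 5205.2 − 0.8(6149) = 286
Equilibrium: Y = 286 + 0.8Y + 1395.8
0.2Y = 1681.8, so Y = 1681.8/0.2 = 8409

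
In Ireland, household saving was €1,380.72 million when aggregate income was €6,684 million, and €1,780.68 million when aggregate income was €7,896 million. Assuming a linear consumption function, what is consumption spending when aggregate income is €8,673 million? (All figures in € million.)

MPS = ΔS/ΔY = (1780.68 − 1380.72)/(7896 − 6684) = 399.96/1212 = 0.33
MPC = 1 − MPS = 0.67
Autonomous saving = 1380.72 − 0.33(6684) = -825, so a = 825
C = 825 + 0.67(8673) = 825 + 5810.91 = 6635.91

C = 6635.91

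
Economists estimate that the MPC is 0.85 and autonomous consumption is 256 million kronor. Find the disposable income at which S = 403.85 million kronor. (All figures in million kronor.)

Y = 4399

S = Y − C = -256 + 0.15Y
-256 + 0.15Y = 403.85, so 0.15Y = 659.85 and Y = 4399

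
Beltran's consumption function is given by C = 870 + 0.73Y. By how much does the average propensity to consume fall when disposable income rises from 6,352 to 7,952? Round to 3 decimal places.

At Y = 6352: C = 870 + 0.73(6352) = 5506.96, APC = 5506.96/6352 = 0.8670
At Y = 7952: C = 6674.96, APC = 6674.96/7952 = 0.8394
Fall in APC = 0.8670 − 0.8394 = 0.0276 ≈ 0.028

ΔAPC = 0.028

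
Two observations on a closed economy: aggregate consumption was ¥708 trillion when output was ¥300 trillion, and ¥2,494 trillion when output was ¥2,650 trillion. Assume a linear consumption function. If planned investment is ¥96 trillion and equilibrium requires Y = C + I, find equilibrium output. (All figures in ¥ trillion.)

MPC = (2494 − 708)/(2650 − 300) = 1786/2350 = 0.76
a = 708 − 0.76(300) = 480
Equilibrium: Y = 480 + 0.76Y + 96
0.24Y = 576, so Y = 576/0.24 = 2400

Y = 2400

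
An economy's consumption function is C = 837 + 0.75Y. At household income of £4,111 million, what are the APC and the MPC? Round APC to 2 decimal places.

APC = 0.95; MPC = 0.75

MPC = 0.75 (the slope of the consumption function)
C = 837 + 0.75(4111) = 3920.25, so APC = 3920.25/4111 = 0.95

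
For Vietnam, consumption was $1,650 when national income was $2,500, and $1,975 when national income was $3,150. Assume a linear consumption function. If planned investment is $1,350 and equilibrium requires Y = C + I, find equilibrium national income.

Y = 3500

MPC = (1975 − 1650)/(3150 − 2500) = 325/650 = 0.5
a = 1650 − 0.5(2500) = 400
Equilibrium: Y = 400 + 0.5Y + 1350
0.5Y = 1750, so Y = 1750/0.5 = 3500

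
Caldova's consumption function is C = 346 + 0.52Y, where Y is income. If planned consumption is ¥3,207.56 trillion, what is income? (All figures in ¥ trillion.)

346 + 0.52Y = 3207.56
0.52Y = 2861.56, so Y = 2861.56/0.52 = 5503

Y = 5503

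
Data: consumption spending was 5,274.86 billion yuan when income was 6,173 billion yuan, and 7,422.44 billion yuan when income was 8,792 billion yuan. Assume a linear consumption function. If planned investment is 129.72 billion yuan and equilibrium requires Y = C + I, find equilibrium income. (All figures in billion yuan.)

Y = 1904

MPC = (7422.44 − 5274.86)/(8792 − 6173) = 2147.58/2619 = 0.82
a = 5274.86 − 0.82(6173) = 213
Equilibrium: Y = 213 + 0.82Y + 129.72
0.18Y = 342.72, so Y = 342.72/0.18 = 1904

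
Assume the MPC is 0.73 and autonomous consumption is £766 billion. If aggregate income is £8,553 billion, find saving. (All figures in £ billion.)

C = 766 + 0.73(8553) = 766 + 6243.69 = 7009.69
S = Y − C = 8553 − 7009.69 = 1543.31

S = 1543.31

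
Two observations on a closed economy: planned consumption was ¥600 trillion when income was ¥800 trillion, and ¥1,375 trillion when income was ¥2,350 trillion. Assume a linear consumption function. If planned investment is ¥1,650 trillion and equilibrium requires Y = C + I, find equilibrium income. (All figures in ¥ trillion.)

MPC = (1375 − 600)/(2350 − 800) = 775/1550 = 0.5
a = 600 − 0.5(800) = 200
Equilibrium: Y = 200 + 0.5Y + 1650
0.5Y = 1850, so Y = 1850/0.5 = 3700

Y = 3700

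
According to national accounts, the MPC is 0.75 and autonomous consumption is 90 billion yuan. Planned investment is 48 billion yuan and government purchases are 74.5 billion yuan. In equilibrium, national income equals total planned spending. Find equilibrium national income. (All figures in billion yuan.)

Y = C + I + G = 90 + 0.75Y + 48 + 74.5
Y − 0.75Y = 212.5
0.25Y = 212.5, so Y = 212.5/0.25 = 850

Y = 850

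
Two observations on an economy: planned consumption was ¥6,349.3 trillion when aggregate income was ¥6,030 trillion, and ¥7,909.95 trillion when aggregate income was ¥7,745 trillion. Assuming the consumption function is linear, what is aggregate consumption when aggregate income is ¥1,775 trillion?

MPC = (7909.95 − 6349.3)/(7745 − 6030) = 1560.65/1715 = 0.91
a = 6349.3 − 0.91(6030) = 6349.3 − 5487.3 = 862
C = 862 + 0.91(1775) = 862 + 1615.25 = 2477.25

C = 2477.25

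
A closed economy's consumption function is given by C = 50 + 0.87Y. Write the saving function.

S = -50 + 0.13Y

S = Y − C = Y − (50 + 0.87Y) = -50 + (1 − 0.87)Y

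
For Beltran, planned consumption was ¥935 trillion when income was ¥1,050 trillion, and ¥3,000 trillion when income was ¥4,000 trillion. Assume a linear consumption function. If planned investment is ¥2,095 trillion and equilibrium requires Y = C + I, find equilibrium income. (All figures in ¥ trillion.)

Y = 7650

MPC = (3000 − 935)/(4000 − 1050) = 2065/2950 = 0.7
a = 935 − 0.7(1050) = 200
Equilibrium: Y = 200 + 0.7Y + 2095
0.3Y = 2295, so Y = 2295/0.3 = 7650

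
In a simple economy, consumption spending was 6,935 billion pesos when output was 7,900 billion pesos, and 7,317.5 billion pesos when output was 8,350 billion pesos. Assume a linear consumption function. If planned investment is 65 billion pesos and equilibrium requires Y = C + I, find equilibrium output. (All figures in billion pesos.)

MPC = (7317.5 − 6935)/(8350 − 7900) = 382.5/450 = 0.85
a = 6935 − 0.85(7900) = 220
Equilibrium: Y = 220 + 0.85Y + 65
0.15Y = 285, so Y = 285/0.15 = 1900

Y = 1900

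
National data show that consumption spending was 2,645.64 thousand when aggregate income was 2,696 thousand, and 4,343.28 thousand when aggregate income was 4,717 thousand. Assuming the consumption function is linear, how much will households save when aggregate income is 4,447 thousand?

MPC = (4343.28 − 2645.64)/(4717 − 2696) = 1697.64/2021 = 0.84
a = 2645.64 − 0.84(2696) = 2645.64 − 2264.64 = 381
C = 381 + 0.84(4447) = 4116.48
S = 4447 − 4116.48 = 330.52

S = 330.52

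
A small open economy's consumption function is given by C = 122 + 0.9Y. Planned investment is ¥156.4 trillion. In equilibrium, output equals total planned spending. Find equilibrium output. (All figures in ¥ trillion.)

Y = C + I = 122 + 0.9Y + 156.4
Y − 0.9Y = 278.4
0.1Y = 278.4, so Y = 278.4/0.1 = 2784

Y = 2784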